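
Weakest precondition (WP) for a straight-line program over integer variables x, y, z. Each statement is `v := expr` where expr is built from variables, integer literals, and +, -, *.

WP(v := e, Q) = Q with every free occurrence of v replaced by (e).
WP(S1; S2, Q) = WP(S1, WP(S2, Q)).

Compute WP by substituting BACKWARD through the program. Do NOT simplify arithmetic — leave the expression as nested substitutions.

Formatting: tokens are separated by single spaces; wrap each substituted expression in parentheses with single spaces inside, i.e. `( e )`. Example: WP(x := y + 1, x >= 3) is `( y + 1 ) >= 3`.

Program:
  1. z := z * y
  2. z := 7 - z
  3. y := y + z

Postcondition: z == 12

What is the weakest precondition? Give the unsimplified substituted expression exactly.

Answer: ( 7 - ( z * y ) ) == 12

Derivation:
post: z == 12
stmt 3: y := y + z  -- replace 0 occurrence(s) of y with (y + z)
  => z == 12
stmt 2: z := 7 - z  -- replace 1 occurrence(s) of z with (7 - z)
  => ( 7 - z ) == 12
stmt 1: z := z * y  -- replace 1 occurrence(s) of z with (z * y)
  => ( 7 - ( z * y ) ) == 12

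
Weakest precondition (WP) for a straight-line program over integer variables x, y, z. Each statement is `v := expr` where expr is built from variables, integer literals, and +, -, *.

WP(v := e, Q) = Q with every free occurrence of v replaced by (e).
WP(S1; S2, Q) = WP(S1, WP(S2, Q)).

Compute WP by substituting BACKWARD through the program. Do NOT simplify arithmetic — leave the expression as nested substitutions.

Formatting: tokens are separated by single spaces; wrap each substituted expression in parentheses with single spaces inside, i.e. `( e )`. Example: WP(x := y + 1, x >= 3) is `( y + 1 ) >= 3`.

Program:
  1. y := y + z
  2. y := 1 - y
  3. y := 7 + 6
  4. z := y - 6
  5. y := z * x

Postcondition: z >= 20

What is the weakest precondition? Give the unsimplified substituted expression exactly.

Answer: ( ( 7 + 6 ) - 6 ) >= 20

Derivation:
post: z >= 20
stmt 5: y := z * x  -- replace 0 occurrence(s) of y with (z * x)
  => z >= 20
stmt 4: z := y - 6  -- replace 1 occurrence(s) of z with (y - 6)
  => ( y - 6 ) >= 20
stmt 3: y := 7 + 6  -- replace 1 occurrence(s) of y with (7 + 6)
  => ( ( 7 + 6 ) - 6 ) >= 20
stmt 2: y := 1 - y  -- replace 0 occurrence(s) of y with (1 - y)
  => ( ( 7 + 6 ) - 6 ) >= 20
stmt 1: y := y + z  -- replace 0 occurrence(s) of y with (y + z)
  => ( ( 7 + 6 ) - 6 ) >= 20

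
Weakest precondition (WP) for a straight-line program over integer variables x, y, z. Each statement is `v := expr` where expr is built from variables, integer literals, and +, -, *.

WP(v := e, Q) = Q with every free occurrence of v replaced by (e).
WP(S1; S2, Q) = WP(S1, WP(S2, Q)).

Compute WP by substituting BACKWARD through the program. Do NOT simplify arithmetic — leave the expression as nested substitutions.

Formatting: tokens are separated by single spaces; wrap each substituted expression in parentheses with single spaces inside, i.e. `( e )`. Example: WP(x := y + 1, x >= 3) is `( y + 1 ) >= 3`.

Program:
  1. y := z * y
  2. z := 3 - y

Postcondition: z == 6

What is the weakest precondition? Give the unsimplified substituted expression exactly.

Answer: ( 3 - ( z * y ) ) == 6

Derivation:
post: z == 6
stmt 2: z := 3 - y  -- replace 1 occurrence(s) of z with (3 - y)
  => ( 3 - y ) == 6
stmt 1: y := z * y  -- replace 1 occurrence(s) of y with (z * y)
  => ( 3 - ( z * y ) ) == 6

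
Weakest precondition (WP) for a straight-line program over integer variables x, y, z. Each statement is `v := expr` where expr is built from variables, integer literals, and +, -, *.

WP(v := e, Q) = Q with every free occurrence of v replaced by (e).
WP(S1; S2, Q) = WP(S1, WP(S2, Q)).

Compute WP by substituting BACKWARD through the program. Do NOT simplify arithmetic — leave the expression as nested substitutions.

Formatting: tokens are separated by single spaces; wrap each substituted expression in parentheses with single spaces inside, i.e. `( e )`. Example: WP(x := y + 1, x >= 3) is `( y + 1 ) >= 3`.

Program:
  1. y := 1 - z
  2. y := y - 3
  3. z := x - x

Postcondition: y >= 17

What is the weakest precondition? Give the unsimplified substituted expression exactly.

post: y >= 17
stmt 3: z := x - x  -- replace 0 occurrence(s) of z with (x - x)
  => y >= 17
stmt 2: y := y - 3  -- replace 1 occurrence(s) of y with (y - 3)
  => ( y - 3 ) >= 17
stmt 1: y := 1 - z  -- replace 1 occurrence(s) of y with (1 - z)
  => ( ( 1 - z ) - 3 ) >= 17

Answer: ( ( 1 - z ) - 3 ) >= 17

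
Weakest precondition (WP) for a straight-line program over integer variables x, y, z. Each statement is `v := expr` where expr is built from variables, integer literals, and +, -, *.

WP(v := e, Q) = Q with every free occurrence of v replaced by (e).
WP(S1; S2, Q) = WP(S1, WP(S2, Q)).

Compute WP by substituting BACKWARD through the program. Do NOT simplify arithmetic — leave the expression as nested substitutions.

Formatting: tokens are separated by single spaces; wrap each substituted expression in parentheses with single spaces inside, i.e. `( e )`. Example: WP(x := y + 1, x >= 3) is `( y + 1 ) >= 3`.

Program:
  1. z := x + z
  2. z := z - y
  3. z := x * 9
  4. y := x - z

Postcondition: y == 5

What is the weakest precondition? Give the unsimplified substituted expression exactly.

Answer: ( x - ( x * 9 ) ) == 5

Derivation:
post: y == 5
stmt 4: y := x - z  -- replace 1 occurrence(s) of y with (x - z)
  => ( x - z ) == 5
stmt 3: z := x * 9  -- replace 1 occurrence(s) of z with (x * 9)
  => ( x - ( x * 9 ) ) == 5
stmt 2: z := z - y  -- replace 0 occurrence(s) of z with (z - y)
  => ( x - ( x * 9 ) ) == 5
stmt 1: z := x + z  -- replace 0 occurrence(s) of z with (x + z)
  => ( x - ( x * 9 ) ) == 5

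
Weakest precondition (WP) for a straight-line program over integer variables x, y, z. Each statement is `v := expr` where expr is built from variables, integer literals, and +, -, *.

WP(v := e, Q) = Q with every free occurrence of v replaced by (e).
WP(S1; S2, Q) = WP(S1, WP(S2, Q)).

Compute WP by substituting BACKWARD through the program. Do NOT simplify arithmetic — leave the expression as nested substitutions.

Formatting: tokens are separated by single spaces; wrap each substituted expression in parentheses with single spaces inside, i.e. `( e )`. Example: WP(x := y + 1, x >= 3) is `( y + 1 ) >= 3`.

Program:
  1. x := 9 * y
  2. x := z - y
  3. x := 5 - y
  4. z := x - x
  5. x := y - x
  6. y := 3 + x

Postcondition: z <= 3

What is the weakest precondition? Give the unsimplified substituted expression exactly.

Answer: ( ( 5 - y ) - ( 5 - y ) ) <= 3

Derivation:
post: z <= 3
stmt 6: y := 3 + x  -- replace 0 occurrence(s) of y with (3 + x)
  => z <= 3
stmt 5: x := y - x  -- replace 0 occurrence(s) of x with (y - x)
  => z <= 3
stmt 4: z := x - x  -- replace 1 occurrence(s) of z with (x - x)
  => ( x - x ) <= 3
stmt 3: x := 5 - y  -- replace 2 occurrence(s) of x with (5 - y)
  => ( ( 5 - y ) - ( 5 - y ) ) <= 3
stmt 2: x := z - y  -- replace 0 occurrence(s) of x with (z - y)
  => ( ( 5 - y ) - ( 5 - y ) ) <= 3
stmt 1: x := 9 * y  -- replace 0 occurrence(s) of x with (9 * y)
  => ( ( 5 - y ) - ( 5 - y ) ) <= 3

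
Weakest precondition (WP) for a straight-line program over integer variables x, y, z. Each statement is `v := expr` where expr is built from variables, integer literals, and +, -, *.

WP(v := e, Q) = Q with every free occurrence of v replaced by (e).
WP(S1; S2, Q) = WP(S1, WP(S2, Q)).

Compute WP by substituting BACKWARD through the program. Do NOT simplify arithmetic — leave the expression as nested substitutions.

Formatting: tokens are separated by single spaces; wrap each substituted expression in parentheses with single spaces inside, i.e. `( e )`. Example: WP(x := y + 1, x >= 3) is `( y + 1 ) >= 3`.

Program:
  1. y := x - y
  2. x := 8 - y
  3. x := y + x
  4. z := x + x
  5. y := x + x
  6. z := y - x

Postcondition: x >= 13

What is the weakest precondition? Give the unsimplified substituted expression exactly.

Answer: ( ( x - y ) + ( 8 - ( x - y ) ) ) >= 13

Derivation:
post: x >= 13
stmt 6: z := y - x  -- replace 0 occurrence(s) of z with (y - x)
  => x >= 13
stmt 5: y := x + x  -- replace 0 occurrence(s) of y with (x + x)
  => x >= 13
stmt 4: z := x + x  -- replace 0 occurrence(s) of z with (x + x)
  => x >= 13
stmt 3: x := y + x  -- replace 1 occurrence(s) of x with (y + x)
  => ( y + x ) >= 13
stmt 2: x := 8 - y  -- replace 1 occurrence(s) of x with (8 - y)
  => ( y + ( 8 - y ) ) >= 13
stmt 1: y := x - y  -- replace 2 occurrence(s) of y with (x - y)
  => ( ( x - y ) + ( 8 - ( x - y ) ) ) >= 13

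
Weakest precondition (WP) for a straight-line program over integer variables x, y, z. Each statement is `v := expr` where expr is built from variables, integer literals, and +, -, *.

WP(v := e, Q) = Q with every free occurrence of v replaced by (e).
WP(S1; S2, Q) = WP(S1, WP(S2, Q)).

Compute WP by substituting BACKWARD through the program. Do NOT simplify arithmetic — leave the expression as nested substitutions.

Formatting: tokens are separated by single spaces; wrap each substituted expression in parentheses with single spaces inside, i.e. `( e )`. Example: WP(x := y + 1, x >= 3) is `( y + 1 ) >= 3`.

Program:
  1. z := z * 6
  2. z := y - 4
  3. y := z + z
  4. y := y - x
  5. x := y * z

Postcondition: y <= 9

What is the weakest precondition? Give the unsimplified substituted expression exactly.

Answer: ( ( ( y - 4 ) + ( y - 4 ) ) - x ) <= 9

Derivation:
post: y <= 9
stmt 5: x := y * z  -- replace 0 occurrence(s) of x with (y * z)
  => y <= 9
stmt 4: y := y - x  -- replace 1 occurrence(s) of y with (y - x)
  => ( y - x ) <= 9
stmt 3: y := z + z  -- replace 1 occurrence(s) of y with (z + z)
  => ( ( z + z ) - x ) <= 9
stmt 2: z := y - 4  -- replace 2 occurrence(s) of z with (y - 4)
  => ( ( ( y - 4 ) + ( y - 4 ) ) - x ) <= 9
stmt 1: z := z * 6  -- replace 0 occurrence(s) of z with (z * 6)
  => ( ( ( y - 4 ) + ( y - 4 ) ) - x ) <= 9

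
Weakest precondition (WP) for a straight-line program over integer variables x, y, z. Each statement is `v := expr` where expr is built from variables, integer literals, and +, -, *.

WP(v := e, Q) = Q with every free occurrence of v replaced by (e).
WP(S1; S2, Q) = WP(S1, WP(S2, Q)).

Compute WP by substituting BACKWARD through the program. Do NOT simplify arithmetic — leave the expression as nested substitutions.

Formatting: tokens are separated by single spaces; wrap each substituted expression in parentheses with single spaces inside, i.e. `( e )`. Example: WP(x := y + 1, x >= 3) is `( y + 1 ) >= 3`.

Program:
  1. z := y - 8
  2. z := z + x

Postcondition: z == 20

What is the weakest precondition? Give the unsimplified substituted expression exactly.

Answer: ( ( y - 8 ) + x ) == 20

Derivation:
post: z == 20
stmt 2: z := z + x  -- replace 1 occurrence(s) of z with (z + x)
  => ( z + x ) == 20
stmt 1: z := y - 8  -- replace 1 occurrence(s) of z with (y - 8)
  => ( ( y - 8 ) + x ) == 20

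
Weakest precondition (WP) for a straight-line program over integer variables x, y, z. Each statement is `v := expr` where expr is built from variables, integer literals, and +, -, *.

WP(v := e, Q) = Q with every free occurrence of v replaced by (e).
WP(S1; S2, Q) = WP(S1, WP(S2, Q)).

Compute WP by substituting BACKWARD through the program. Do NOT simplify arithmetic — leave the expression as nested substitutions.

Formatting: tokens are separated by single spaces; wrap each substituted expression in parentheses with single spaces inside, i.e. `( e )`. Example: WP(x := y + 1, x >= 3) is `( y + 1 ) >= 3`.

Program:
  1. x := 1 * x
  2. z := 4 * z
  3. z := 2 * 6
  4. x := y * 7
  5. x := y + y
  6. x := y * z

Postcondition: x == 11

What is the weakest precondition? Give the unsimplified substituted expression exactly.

post: x == 11
stmt 6: x := y * z  -- replace 1 occurrence(s) of x with (y * z)
  => ( y * z ) == 11
stmt 5: x := y + y  -- replace 0 occurrence(s) of x with (y + y)
  => ( y * z ) == 11
stmt 4: x := y * 7  -- replace 0 occurrence(s) of x with (y * 7)
  => ( y * z ) == 11
stmt 3: z := 2 * 6  -- replace 1 occurrence(s) of z with (2 * 6)
  => ( y * ( 2 * 6 ) ) == 11
stmt 2: z := 4 * z  -- replace 0 occurrence(s) of z with (4 * z)
  => ( y * ( 2 * 6 ) ) == 11
stmt 1: x := 1 * x  -- replace 0 occurrence(s) of x with (1 * x)
  => ( y * ( 2 * 6 ) ) == 11

Answer: ( y * ( 2 * 6 ) ) == 11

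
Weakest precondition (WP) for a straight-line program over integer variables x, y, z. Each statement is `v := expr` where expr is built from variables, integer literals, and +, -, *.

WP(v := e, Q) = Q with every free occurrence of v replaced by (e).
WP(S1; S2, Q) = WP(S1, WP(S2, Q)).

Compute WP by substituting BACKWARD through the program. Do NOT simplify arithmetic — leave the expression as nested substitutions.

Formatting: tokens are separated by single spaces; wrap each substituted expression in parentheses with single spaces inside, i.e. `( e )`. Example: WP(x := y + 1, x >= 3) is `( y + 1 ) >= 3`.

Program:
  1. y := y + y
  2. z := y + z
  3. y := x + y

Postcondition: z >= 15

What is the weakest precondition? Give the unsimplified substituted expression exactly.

post: z >= 15
stmt 3: y := x + y  -- replace 0 occurrence(s) of y with (x + y)
  => z >= 15
stmt 2: z := y + z  -- replace 1 occurrence(s) of z with (y + z)
  => ( y + z ) >= 15
stmt 1: y := y + y  -- replace 1 occurrence(s) of y with (y + y)
  => ( ( y + y ) + z ) >= 15

Answer: ( ( y + y ) + z ) >= 15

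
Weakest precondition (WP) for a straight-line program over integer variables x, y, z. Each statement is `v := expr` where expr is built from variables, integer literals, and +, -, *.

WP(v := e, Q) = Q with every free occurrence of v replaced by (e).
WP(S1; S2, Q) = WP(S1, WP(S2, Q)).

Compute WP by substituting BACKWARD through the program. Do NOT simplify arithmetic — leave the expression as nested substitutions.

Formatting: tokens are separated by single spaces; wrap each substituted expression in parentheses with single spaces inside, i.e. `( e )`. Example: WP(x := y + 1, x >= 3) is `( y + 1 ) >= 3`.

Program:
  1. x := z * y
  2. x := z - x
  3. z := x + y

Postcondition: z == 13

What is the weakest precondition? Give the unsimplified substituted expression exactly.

Answer: ( ( z - ( z * y ) ) + y ) == 13

Derivation:
post: z == 13
stmt 3: z := x + y  -- replace 1 occurrence(s) of z with (x + y)
  => ( x + y ) == 13
stmt 2: x := z - x  -- replace 1 occurrence(s) of x with (z - x)
  => ( ( z - x ) + y ) == 13
stmt 1: x := z * y  -- replace 1 occurrence(s) of x with (z * y)
  => ( ( z - ( z * y ) ) + y ) == 13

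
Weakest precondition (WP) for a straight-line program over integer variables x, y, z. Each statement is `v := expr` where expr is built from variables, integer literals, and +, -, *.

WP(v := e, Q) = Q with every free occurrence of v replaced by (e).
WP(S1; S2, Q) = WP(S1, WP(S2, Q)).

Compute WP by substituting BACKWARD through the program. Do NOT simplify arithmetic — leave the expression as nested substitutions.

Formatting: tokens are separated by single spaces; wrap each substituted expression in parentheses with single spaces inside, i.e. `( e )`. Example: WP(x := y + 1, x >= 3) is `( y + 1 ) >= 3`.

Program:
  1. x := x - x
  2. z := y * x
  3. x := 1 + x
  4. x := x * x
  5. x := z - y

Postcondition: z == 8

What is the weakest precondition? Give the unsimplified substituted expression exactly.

post: z == 8
stmt 5: x := z - y  -- replace 0 occurrence(s) of x with (z - y)
  => z == 8
stmt 4: x := x * x  -- replace 0 occurrence(s) of x with (x * x)
  => z == 8
stmt 3: x := 1 + x  -- replace 0 occurrence(s) of x with (1 + x)
  => z == 8
stmt 2: z := y * x  -- replace 1 occurrence(s) of z with (y * x)
  => ( y * x ) == 8
stmt 1: x := x - x  -- replace 1 occurrence(s) of x with (x - x)
  => ( y * ( x - x ) ) == 8

Answer: ( y * ( x - x ) ) == 8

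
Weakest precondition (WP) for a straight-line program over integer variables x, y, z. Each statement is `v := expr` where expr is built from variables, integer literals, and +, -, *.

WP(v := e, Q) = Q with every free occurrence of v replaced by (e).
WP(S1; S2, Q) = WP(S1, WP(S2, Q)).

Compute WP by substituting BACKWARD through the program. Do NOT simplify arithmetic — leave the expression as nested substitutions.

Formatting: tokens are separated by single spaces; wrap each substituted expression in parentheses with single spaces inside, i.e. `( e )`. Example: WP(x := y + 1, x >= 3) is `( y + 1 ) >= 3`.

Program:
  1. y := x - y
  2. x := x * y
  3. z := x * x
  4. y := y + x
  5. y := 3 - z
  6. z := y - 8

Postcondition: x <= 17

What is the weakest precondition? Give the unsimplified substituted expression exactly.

post: x <= 17
stmt 6: z := y - 8  -- replace 0 occurrence(s) of z with (y - 8)
  => x <= 17
stmt 5: y := 3 - z  -- replace 0 occurrence(s) of y with (3 - z)
  => x <= 17
stmt 4: y := y + x  -- replace 0 occurrence(s) of y with (y + x)
  => x <= 17
stmt 3: z := x * x  -- replace 0 occurrence(s) of z with (x * x)
  => x <= 17
stmt 2: x := x * y  -- replace 1 occurrence(s) of x with (x * y)
  => ( x * y ) <= 17
stmt 1: y := x - y  -- replace 1 occurrence(s) of y with (x - y)
  => ( x * ( x - y ) ) <= 17

Answer: ( x * ( x - y ) ) <= 17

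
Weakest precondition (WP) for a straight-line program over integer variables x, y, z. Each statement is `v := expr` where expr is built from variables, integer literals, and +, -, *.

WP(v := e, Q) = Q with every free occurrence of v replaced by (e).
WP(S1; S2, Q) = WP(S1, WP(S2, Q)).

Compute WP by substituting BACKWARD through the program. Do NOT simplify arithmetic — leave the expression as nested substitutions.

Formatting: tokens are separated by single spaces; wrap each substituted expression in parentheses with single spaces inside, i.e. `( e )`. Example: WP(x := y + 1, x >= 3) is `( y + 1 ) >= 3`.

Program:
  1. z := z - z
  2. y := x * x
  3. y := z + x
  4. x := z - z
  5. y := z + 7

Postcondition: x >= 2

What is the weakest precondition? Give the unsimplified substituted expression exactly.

Answer: ( ( z - z ) - ( z - z ) ) >= 2

Derivation:
post: x >= 2
stmt 5: y := z + 7  -- replace 0 occurrence(s) of y with (z + 7)
  => x >= 2
stmt 4: x := z - z  -- replace 1 occurrence(s) of x with (z - z)
  => ( z - z ) >= 2
stmt 3: y := z + x  -- replace 0 occurrence(s) of y with (z + x)
  => ( z - z ) >= 2
stmt 2: y := x * x  -- replace 0 occurrence(s) of y with (x * x)
  => ( z - z ) >= 2
stmt 1: z := z - z  -- replace 2 occurrence(s) of z with (z - z)
  => ( ( z - z ) - ( z - z ) ) >= 2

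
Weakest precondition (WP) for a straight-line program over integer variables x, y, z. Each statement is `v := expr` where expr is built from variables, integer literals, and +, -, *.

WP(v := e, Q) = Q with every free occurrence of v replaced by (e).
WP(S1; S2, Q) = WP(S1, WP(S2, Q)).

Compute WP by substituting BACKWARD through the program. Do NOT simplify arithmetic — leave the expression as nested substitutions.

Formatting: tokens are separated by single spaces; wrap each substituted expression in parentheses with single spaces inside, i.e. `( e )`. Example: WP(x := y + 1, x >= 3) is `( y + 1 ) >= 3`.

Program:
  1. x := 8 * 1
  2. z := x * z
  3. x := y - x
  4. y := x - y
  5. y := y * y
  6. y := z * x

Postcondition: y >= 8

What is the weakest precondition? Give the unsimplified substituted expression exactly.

post: y >= 8
stmt 6: y := z * x  -- replace 1 occurrence(s) of y with (z * x)
  => ( z * x ) >= 8
stmt 5: y := y * y  -- replace 0 occurrence(s) of y with (y * y)
  => ( z * x ) >= 8
stmt 4: y := x - y  -- replace 0 occurrence(s) of y with (x - y)
  => ( z * x ) >= 8
stmt 3: x := y - x  -- replace 1 occurrence(s) of x with (y - x)
  => ( z * ( y - x ) ) >= 8
stmt 2: z := x * z  -- replace 1 occurrence(s) of z with (x * z)
  => ( ( x * z ) * ( y - x ) ) >= 8
stmt 1: x := 8 * 1  -- replace 2 occurrence(s) of x with (8 * 1)
  => ( ( ( 8 * 1 ) * z ) * ( y - ( 8 * 1 ) ) ) >= 8

Answer: ( ( ( 8 * 1 ) * z ) * ( y - ( 8 * 1 ) ) ) >= 8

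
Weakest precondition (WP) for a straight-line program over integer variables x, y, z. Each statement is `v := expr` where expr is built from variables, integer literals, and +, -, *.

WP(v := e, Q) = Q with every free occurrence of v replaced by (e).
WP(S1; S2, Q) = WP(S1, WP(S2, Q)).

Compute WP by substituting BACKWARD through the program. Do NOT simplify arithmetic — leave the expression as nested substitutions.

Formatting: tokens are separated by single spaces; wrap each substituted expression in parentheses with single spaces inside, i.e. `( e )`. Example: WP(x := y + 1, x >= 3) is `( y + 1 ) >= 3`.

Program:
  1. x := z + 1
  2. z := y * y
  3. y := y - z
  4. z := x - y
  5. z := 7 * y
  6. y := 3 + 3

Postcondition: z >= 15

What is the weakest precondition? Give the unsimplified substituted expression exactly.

Answer: ( 7 * ( y - ( y * y ) ) ) >= 15

Derivation:
post: z >= 15
stmt 6: y := 3 + 3  -- replace 0 occurrence(s) of y with (3 + 3)
  => z >= 15
stmt 5: z := 7 * y  -- replace 1 occurrence(s) of z with (7 * y)
  => ( 7 * y ) >= 15
stmt 4: z := x - y  -- replace 0 occurrence(s) of z with (x - y)
  => ( 7 * y ) >= 15
stmt 3: y := y - z  -- replace 1 occurrence(s) of y with (y - z)
  => ( 7 * ( y - z ) ) >= 15
stmt 2: z := y * y  -- replace 1 occurrence(s) of z with (y * y)
  => ( 7 * ( y - ( y * y ) ) ) >= 15
stmt 1: x := z + 1  -- replace 0 occurrence(s) of x with (z + 1)
  => ( 7 * ( y - ( y * y ) ) ) >= 15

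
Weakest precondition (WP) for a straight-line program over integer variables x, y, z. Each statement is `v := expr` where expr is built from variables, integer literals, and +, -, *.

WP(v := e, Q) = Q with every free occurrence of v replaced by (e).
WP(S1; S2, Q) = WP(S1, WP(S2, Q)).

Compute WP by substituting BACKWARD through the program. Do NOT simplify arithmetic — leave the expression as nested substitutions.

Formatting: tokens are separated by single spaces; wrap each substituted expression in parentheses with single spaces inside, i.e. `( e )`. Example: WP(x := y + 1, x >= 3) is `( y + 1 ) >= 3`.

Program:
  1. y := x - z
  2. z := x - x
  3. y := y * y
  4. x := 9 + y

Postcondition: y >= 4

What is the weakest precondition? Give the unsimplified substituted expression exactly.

Answer: ( ( x - z ) * ( x - z ) ) >= 4

Derivation:
post: y >= 4
stmt 4: x := 9 + y  -- replace 0 occurrence(s) of x with (9 + y)
  => y >= 4
stmt 3: y := y * y  -- replace 1 occurrence(s) of y with (y * y)
  => ( y * y ) >= 4
stmt 2: z := x - x  -- replace 0 occurrence(s) of z with (x - x)
  => ( y * y ) >= 4
stmt 1: y := x - z  -- replace 2 occurrence(s) of y with (x - z)
  => ( ( x - z ) * ( x - z ) ) >= 4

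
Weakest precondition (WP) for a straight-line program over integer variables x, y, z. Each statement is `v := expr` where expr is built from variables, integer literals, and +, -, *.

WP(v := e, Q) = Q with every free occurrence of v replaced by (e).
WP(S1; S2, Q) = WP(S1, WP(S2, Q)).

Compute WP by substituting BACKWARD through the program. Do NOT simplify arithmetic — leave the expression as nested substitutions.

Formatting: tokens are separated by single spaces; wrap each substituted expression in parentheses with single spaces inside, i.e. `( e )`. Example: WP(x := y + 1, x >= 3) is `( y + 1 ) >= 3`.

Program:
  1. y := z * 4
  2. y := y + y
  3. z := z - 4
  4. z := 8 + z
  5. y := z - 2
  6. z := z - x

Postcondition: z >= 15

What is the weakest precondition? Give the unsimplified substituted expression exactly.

post: z >= 15
stmt 6: z := z - x  -- replace 1 occurrence(s) of z with (z - x)
  => ( z - x ) >= 15
stmt 5: y := z - 2  -- replace 0 occurrence(s) of y with (z - 2)
  => ( z - x ) >= 15
stmt 4: z := 8 + z  -- replace 1 occurrence(s) of z with (8 + z)
  => ( ( 8 + z ) - x ) >= 15
stmt 3: z := z - 4  -- replace 1 occurrence(s) of z with (z - 4)
  => ( ( 8 + ( z - 4 ) ) - x ) >= 15
stmt 2: y := y + y  -- replace 0 occurrence(s) of y with (y + y)
  => ( ( 8 + ( z - 4 ) ) - x ) >= 15
stmt 1: y := z * 4  -- replace 0 occurrence(s) of y with (z * 4)
  => ( ( 8 + ( z - 4 ) ) - x ) >= 15

Answer: ( ( 8 + ( z - 4 ) ) - x ) >= 15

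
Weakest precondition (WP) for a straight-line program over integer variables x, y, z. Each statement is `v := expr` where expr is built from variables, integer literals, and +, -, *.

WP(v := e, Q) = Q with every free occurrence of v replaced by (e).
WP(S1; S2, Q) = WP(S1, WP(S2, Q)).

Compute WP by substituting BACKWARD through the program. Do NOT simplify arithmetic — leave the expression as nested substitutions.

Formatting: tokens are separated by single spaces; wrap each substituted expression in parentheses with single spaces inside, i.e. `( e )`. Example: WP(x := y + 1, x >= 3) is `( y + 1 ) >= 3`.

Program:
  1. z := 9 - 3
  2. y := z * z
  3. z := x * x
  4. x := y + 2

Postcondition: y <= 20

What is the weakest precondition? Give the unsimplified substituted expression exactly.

Answer: ( ( 9 - 3 ) * ( 9 - 3 ) ) <= 20

Derivation:
post: y <= 20
stmt 4: x := y + 2  -- replace 0 occurrence(s) of x with (y + 2)
  => y <= 20
stmt 3: z := x * x  -- replace 0 occurrence(s) of z with (x * x)
  => y <= 20
stmt 2: y := z * z  -- replace 1 occurrence(s) of y with (z * z)
  => ( z * z ) <= 20
stmt 1: z := 9 - 3  -- replace 2 occurrence(s) of z with (9 - 3)
  => ( ( 9 - 3 ) * ( 9 - 3 ) ) <= 20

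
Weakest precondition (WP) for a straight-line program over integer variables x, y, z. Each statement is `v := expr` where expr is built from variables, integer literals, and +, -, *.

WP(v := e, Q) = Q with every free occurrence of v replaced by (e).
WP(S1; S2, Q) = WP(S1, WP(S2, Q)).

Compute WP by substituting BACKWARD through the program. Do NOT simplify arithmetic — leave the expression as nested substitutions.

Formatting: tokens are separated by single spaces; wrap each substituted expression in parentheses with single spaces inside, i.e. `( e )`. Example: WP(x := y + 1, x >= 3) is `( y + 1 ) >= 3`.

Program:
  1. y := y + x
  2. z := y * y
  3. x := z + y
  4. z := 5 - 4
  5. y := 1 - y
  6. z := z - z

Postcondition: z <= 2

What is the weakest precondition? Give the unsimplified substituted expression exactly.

post: z <= 2
stmt 6: z := z - z  -- replace 1 occurrence(s) of z with (z - z)
  => ( z - z ) <= 2
stmt 5: y := 1 - y  -- replace 0 occurrence(s) of y with (1 - y)
  => ( z - z ) <= 2
stmt 4: z := 5 - 4  -- replace 2 occurrence(s) of z with (5 - 4)
  => ( ( 5 - 4 ) - ( 5 - 4 ) ) <= 2
stmt 3: x := z + y  -- replace 0 occurrence(s) of x with (z + y)
  => ( ( 5 - 4 ) - ( 5 - 4 ) ) <= 2
stmt 2: z := y * y  -- replace 0 occurrence(s) of z with (y * y)
  => ( ( 5 - 4 ) - ( 5 - 4 ) ) <= 2
stmt 1: y := y + x  -- replace 0 occurrence(s) of y with (y + x)
  => ( ( 5 - 4 ) - ( 5 - 4 ) ) <= 2

Answer: ( ( 5 - 4 ) - ( 5 - 4 ) ) <= 2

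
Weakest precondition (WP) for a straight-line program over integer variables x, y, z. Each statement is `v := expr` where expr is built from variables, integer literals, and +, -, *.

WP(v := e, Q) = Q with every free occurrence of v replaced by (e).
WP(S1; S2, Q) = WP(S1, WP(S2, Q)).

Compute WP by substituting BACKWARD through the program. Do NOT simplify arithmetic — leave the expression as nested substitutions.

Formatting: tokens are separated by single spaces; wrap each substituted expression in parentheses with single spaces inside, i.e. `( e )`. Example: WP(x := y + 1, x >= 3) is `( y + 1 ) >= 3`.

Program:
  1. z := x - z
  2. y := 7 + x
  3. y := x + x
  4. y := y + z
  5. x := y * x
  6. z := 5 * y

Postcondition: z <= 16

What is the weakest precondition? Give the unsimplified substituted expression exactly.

post: z <= 16
stmt 6: z := 5 * y  -- replace 1 occurrence(s) of z with (5 * y)
  => ( 5 * y ) <= 16
stmt 5: x := y * x  -- replace 0 occurrence(s) of x with (y * x)
  => ( 5 * y ) <= 16
stmt 4: y := y + z  -- replace 1 occurrence(s) of y with (y + z)
  => ( 5 * ( y + z ) ) <= 16
stmt 3: y := x + x  -- replace 1 occurrence(s) of y with (x + x)
  => ( 5 * ( ( x + x ) + z ) ) <= 16
stmt 2: y := 7 + x  -- replace 0 occurrence(s) of y with (7 + x)
  => ( 5 * ( ( x + x ) + z ) ) <= 16
stmt 1: z := x - z  -- replace 1 occurrence(s) of z with (x - z)
  => ( 5 * ( ( x + x ) + ( x - z ) ) ) <= 16

Answer: ( 5 * ( ( x + x ) + ( x - z ) ) ) <= 16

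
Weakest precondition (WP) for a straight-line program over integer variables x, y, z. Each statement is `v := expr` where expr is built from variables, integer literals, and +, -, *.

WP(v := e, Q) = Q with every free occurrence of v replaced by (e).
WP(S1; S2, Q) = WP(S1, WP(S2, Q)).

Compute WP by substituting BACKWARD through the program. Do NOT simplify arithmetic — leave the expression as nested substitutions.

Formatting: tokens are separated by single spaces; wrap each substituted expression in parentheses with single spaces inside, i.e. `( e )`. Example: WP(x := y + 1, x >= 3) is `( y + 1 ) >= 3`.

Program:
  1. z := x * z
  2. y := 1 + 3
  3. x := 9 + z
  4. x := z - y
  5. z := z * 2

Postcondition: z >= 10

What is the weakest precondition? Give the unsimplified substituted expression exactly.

Answer: ( ( x * z ) * 2 ) >= 10

Derivation:
post: z >= 10
stmt 5: z := z * 2  -- replace 1 occurrence(s) of z with (z * 2)
  => ( z * 2 ) >= 10
stmt 4: x := z - y  -- replace 0 occurrence(s) of x with (z - y)
  => ( z * 2 ) >= 10
stmt 3: x := 9 + z  -- replace 0 occurrence(s) of x with (9 + z)
  => ( z * 2 ) >= 10
stmt 2: y := 1 + 3  -- replace 0 occurrence(s) of y with (1 + 3)
  => ( z * 2 ) >= 10
stmt 1: z := x * z  -- replace 1 occurrence(s) of z with (x * z)
  => ( ( x * z ) * 2 ) >= 10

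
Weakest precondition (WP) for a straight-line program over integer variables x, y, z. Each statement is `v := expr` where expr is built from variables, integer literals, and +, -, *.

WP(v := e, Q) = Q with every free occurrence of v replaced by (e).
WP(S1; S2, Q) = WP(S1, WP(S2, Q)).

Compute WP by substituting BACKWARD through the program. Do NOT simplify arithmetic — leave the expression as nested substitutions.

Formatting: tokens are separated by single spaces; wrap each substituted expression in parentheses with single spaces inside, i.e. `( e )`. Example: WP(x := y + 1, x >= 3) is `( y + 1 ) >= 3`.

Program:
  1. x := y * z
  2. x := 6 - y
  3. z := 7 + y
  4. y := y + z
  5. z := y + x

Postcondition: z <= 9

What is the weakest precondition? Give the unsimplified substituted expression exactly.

post: z <= 9
stmt 5: z := y + x  -- replace 1 occurrence(s) of z with (y + x)
  => ( y + x ) <= 9
stmt 4: y := y + z  -- replace 1 occurrence(s) of y with (y + z)
  => ( ( y + z ) + x ) <= 9
stmt 3: z := 7 + y  -- replace 1 occurrence(s) of z with (7 + y)
  => ( ( y + ( 7 + y ) ) + x ) <= 9
stmt 2: x := 6 - y  -- replace 1 occurrence(s) of x with (6 - y)
  => ( ( y + ( 7 + y ) ) + ( 6 - y ) ) <= 9
stmt 1: x := y * z  -- replace 0 occurrence(s) of x with (y * z)
  => ( ( y + ( 7 + y ) ) + ( 6 - y ) ) <= 9

Answer: ( ( y + ( 7 + y ) ) + ( 6 - y ) ) <= 9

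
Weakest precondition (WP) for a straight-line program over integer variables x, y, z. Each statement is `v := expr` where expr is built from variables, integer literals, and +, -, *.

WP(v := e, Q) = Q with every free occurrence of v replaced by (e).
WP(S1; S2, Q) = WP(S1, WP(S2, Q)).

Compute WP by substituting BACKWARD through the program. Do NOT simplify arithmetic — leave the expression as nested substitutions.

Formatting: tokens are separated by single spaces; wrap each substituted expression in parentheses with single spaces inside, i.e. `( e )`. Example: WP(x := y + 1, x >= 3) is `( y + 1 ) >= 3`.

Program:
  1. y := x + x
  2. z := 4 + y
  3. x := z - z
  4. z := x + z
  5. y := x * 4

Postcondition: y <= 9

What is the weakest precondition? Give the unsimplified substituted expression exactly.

Answer: ( ( ( 4 + ( x + x ) ) - ( 4 + ( x + x ) ) ) * 4 ) <= 9

Derivation:
post: y <= 9
stmt 5: y := x * 4  -- replace 1 occurrence(s) of y with (x * 4)
  => ( x * 4 ) <= 9
stmt 4: z := x + z  -- replace 0 occurrence(s) of z with (x + z)
  => ( x * 4 ) <= 9
stmt 3: x := z - z  -- replace 1 occurrence(s) of x with (z - z)
  => ( ( z - z ) * 4 ) <= 9
stmt 2: z := 4 + y  -- replace 2 occurrence(s) of z with (4 + y)
  => ( ( ( 4 + y ) - ( 4 + y ) ) * 4 ) <= 9
stmt 1: y := x + x  -- replace 2 occurrence(s) of y with (x + x)
  => ( ( ( 4 + ( x + x ) ) - ( 4 + ( x + x ) ) ) * 4 ) <= 9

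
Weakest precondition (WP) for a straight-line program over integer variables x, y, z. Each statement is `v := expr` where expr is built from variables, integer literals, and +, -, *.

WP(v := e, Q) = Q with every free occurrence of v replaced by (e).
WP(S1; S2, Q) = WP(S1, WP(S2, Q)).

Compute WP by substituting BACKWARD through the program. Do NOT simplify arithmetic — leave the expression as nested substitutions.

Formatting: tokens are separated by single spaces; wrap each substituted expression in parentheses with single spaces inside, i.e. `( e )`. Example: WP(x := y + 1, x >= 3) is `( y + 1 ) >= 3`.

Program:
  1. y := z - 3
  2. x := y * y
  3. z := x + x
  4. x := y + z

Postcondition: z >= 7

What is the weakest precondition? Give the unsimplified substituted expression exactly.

post: z >= 7
stmt 4: x := y + z  -- replace 0 occurrence(s) of x with (y + z)
  => z >= 7
stmt 3: z := x + x  -- replace 1 occurrence(s) of z with (x + x)
  => ( x + x ) >= 7
stmt 2: x := y * y  -- replace 2 occurrence(s) of x with (y * y)
  => ( ( y * y ) + ( y * y ) ) >= 7
stmt 1: y := z - 3  -- replace 4 occurrence(s) of y with (z - 3)
  => ( ( ( z - 3 ) * ( z - 3 ) ) + ( ( z - 3 ) * ( z - 3 ) ) ) >= 7

Answer: ( ( ( z - 3 ) * ( z - 3 ) ) + ( ( z - 3 ) * ( z - 3 ) ) ) >= 7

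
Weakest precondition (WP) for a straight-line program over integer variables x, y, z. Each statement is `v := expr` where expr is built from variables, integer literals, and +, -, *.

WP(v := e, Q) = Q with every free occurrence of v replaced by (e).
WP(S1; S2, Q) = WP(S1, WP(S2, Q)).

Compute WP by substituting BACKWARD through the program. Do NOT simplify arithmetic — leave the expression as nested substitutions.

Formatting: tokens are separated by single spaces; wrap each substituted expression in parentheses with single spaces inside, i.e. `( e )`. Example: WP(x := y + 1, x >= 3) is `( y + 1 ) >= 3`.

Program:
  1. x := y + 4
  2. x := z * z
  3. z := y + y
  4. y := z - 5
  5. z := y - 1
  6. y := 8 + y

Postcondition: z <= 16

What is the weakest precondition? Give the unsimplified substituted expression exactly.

Answer: ( ( ( y + y ) - 5 ) - 1 ) <= 16

Derivation:
post: z <= 16
stmt 6: y := 8 + y  -- replace 0 occurrence(s) of y with (8 + y)
  => z <= 16
stmt 5: z := y - 1  -- replace 1 occurrence(s) of z with (y - 1)
  => ( y - 1 ) <= 16
stmt 4: y := z - 5  -- replace 1 occurrence(s) of y with (z - 5)
  => ( ( z - 5 ) - 1 ) <= 16
stmt 3: z := y + y  -- replace 1 occurrence(s) of z with (y + y)
  => ( ( ( y + y ) - 5 ) - 1 ) <= 16
stmt 2: x := z * z  -- replace 0 occurrence(s) of x with (z * z)
  => ( ( ( y + y ) - 5 ) - 1 ) <= 16
stmt 1: x := y + 4  -- replace 0 occurrence(s) of x with (y + 4)
  => ( ( ( y + y ) - 5 ) - 1 ) <= 16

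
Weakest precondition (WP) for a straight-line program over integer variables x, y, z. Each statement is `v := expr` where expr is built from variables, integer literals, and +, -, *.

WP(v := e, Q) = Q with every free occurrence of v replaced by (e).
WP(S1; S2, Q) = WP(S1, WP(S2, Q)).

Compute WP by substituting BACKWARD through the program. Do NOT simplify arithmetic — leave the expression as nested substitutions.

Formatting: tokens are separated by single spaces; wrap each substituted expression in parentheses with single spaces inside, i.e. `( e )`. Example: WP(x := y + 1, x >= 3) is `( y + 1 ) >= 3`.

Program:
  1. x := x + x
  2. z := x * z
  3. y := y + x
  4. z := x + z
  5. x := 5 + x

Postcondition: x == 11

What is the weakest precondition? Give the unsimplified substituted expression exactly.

post: x == 11
stmt 5: x := 5 + x  -- replace 1 occurrence(s) of x with (5 + x)
  => ( 5 + x ) == 11
stmt 4: z := x + z  -- replace 0 occurrence(s) of z with (x + z)
  => ( 5 + x ) == 11
stmt 3: y := y + x  -- replace 0 occurrence(s) of y with (y + x)
  => ( 5 + x ) == 11
stmt 2: z := x * z  -- replace 0 occurrence(s) of z with (x * z)
  => ( 5 + x ) == 11
stmt 1: x := x + x  -- replace 1 occurrence(s) of x with (x + x)
  => ( 5 + ( x + x ) ) == 11

Answer: ( 5 + ( x + x ) ) == 11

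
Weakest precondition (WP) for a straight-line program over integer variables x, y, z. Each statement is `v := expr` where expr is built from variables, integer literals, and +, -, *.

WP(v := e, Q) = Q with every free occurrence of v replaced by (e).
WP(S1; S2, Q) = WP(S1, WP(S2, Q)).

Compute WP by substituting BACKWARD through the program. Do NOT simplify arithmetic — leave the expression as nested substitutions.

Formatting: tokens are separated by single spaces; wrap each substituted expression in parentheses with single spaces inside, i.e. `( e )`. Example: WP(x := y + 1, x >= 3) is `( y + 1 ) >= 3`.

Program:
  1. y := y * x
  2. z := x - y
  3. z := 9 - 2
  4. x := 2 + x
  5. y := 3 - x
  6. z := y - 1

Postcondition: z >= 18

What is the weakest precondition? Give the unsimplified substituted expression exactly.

post: z >= 18
stmt 6: z := y - 1  -- replace 1 occurrence(s) of z with (y - 1)
  => ( y - 1 ) >= 18
stmt 5: y := 3 - x  -- replace 1 occurrence(s) of y with (3 - x)
  => ( ( 3 - x ) - 1 ) >= 18
stmt 4: x := 2 + x  -- replace 1 occurrence(s) of x with (2 + x)
  => ( ( 3 - ( 2 + x ) ) - 1 ) >= 18
stmt 3: z := 9 - 2  -- replace 0 occurrence(s) of z with (9 - 2)
  => ( ( 3 - ( 2 + x ) ) - 1 ) >= 18
stmt 2: z := x - y  -- replace 0 occurrence(s) of z with (x - y)
  => ( ( 3 - ( 2 + x ) ) - 1 ) >= 18
stmt 1: y := y * x  -- replace 0 occurrence(s) of y with (y * x)
  => ( ( 3 - ( 2 + x ) ) - 1 ) >= 18

Answer: ( ( 3 - ( 2 + x ) ) - 1 ) >= 18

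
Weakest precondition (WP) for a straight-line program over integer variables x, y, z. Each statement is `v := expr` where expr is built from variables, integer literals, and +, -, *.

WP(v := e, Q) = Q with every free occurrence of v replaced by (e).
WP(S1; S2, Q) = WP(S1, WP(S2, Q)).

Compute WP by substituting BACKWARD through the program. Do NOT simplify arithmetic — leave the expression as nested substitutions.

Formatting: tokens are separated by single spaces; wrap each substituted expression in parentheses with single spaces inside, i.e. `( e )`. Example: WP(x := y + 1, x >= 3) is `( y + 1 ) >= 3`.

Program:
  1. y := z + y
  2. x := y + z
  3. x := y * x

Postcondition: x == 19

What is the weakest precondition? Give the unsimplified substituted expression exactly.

post: x == 19
stmt 3: x := y * x  -- replace 1 occurrence(s) of x with (y * x)
  => ( y * x ) == 19
stmt 2: x := y + z  -- replace 1 occurrence(s) of x with (y + z)
  => ( y * ( y + z ) ) == 19
stmt 1: y := z + y  -- replace 2 occurrence(s) of y with (z + y)
  => ( ( z + y ) * ( ( z + y ) + z ) ) == 19

Answer: ( ( z + y ) * ( ( z + y ) + z ) ) == 19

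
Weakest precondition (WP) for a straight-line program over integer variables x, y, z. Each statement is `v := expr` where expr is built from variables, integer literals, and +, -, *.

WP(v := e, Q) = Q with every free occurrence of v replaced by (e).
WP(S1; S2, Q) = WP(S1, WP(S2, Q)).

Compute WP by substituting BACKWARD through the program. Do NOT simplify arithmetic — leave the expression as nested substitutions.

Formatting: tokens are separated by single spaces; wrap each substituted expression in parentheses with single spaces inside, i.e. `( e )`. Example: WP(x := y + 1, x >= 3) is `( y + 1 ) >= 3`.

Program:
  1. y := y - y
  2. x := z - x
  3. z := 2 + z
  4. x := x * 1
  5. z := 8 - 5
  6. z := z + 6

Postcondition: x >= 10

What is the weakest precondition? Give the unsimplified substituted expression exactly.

post: x >= 10
stmt 6: z := z + 6  -- replace 0 occurrence(s) of z with (z + 6)
  => x >= 10
stmt 5: z := 8 - 5  -- replace 0 occurrence(s) of z with (8 - 5)
  => x >= 10
stmt 4: x := x * 1  -- replace 1 occurrence(s) of x with (x * 1)
  => ( x * 1 ) >= 10
stmt 3: z := 2 + z  -- replace 0 occurrence(s) of z with (2 + z)
  => ( x * 1 ) >= 10
stmt 2: x := z - x  -- replace 1 occurrence(s) of x with (z - x)
  => ( ( z - x ) * 1 ) >= 10
stmt 1: y := y - y  -- replace 0 occurrence(s) of y with (y - y)
  => ( ( z - x ) * 1 ) >= 10

Answer: ( ( z - x ) * 1 ) >= 10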